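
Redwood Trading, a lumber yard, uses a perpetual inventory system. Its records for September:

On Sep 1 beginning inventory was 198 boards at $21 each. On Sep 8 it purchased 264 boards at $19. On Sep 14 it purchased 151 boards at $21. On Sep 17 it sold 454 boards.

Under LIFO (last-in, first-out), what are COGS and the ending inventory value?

Sep 17, 454 sold [LIFO — newest first]: 151 @ $21 + 264 @ $19 + 39 @ $21 = $9,006
Ending inventory: 159 @ $21 = $3,339
Check: goods available $12,345 = COGS $9,006 + ending $3,339

COGS = $9,006; ending inventory = $3,339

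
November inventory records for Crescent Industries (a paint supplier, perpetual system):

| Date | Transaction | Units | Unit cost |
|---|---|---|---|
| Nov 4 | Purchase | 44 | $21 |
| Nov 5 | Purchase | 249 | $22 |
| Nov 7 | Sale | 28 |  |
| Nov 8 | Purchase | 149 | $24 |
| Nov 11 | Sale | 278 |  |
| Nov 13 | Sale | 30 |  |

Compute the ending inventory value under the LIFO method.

Ending inventory = $2,288

Nov 7, 28 sold [LIFO — newest first]: 28 @ $22 = $616
Nov 11, 278 sold [LIFO — newest first]: 149 @ $24 + 129 @ $22 = $6,414
Nov 13, 30 sold [LIFO — newest first]: 30 @ $22 = $660
Total COGS = $616 + $6,414 + $660 = $7,690
Ending inventory: 44 @ $21 + 62 @ $22 = $2,288
Check: goods available $9,978 = COGS $7,690 + ending $2,288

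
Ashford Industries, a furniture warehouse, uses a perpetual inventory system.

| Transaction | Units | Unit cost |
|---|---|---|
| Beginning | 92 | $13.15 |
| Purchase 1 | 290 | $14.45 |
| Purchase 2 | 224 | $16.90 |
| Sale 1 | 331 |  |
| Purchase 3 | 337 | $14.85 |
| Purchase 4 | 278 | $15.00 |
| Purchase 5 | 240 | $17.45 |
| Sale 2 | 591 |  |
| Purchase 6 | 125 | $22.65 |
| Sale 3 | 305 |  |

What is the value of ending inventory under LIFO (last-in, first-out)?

Ending inventory = $5,101.55

Sale 1 (331) [LIFO — newest first]: 224 @ $16.90 + 107 @ $14.45 = $5,331.75
Sale 2 (591) [LIFO — newest first]: 240 @ $17.45 + 278 @ $15.00 + 73 @ $14.85 = $9,442.05
Sale 3 (305) [LIFO — newest first]: 125 @ $22.65 + 180 @ $14.85 = $5,504.25
Total COGS = $5,331.75 + $9,442.05 + $5,504.25 = $20,278.05
Ending inventory: 92 @ $13.15 + 183 @ $14.45 + 84 @ $14.85 = $5,101.55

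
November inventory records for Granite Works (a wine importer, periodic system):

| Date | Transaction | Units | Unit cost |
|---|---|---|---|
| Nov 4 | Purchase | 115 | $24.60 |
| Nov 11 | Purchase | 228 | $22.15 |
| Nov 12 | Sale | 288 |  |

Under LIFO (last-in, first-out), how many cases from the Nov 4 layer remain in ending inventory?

Nov 12, 288 sold [LIFO — newest first]: 228 @ $22.15 + 60 @ $24.60 = $6,526.20
Ending inventory: 55 @ $24.60 = $1,353.00

55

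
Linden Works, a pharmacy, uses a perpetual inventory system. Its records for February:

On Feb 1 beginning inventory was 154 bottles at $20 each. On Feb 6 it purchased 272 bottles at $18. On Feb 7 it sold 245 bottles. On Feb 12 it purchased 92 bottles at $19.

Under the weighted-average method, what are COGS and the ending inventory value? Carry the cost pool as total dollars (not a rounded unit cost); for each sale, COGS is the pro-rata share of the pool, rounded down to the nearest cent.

After Feb 1: 154 on hand, pool $3,080.00 (≈ $20.0000 each)
After Feb 6: 426 on hand, pool $7,976.00 (≈ $18.7230 each)
Feb 7, sell 245: 245/426 × $7,976.00 → $4,587.13
After Feb 12: 273 on hand, pool $5,136.87 (≈ $18.8164 each)
Ending inventory (cost pool remaining) = $5,136.87

COGS = $4,587.13; ending inventory = $5,136.87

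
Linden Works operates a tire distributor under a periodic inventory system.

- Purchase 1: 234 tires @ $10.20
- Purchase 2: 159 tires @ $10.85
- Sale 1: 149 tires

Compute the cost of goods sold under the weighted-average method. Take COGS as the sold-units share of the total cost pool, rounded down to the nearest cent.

Sale 1, sell 149: 149/393 × $4,111.95 → $1,558.98
Ending inventory (cost pool remaining) = $2,552.97
Check: goods available $4,111.95 = COGS $1,558.98 + ending $2,552.97

COGS = $1,558.98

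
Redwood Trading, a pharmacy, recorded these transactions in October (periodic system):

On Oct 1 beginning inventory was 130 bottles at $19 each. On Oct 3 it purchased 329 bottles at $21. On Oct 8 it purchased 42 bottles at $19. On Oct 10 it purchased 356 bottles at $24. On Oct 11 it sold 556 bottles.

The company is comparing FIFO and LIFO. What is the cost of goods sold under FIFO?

COGS = $11,497

FIFO COGS: 130 @ $19 + 329 @ $21 + 42 @ $19 + 55 @ $24 = $11,497
LIFO COGS: 356 @ $24 + 42 @ $19 + 158 @ $21 = $12,660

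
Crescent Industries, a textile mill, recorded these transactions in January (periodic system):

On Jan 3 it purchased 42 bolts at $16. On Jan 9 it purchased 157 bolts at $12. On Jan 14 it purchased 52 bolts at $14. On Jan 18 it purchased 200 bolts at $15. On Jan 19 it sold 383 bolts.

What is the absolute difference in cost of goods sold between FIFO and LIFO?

FIFO COGS: 42 @ $16 + 157 @ $12 + 52 @ $14 + 132 @ $15 = $5,264
LIFO COGS: 200 @ $15 + 52 @ $14 + 131 @ $12 = $5,300
Difference = |$5,264 − $5,300| = $36

$36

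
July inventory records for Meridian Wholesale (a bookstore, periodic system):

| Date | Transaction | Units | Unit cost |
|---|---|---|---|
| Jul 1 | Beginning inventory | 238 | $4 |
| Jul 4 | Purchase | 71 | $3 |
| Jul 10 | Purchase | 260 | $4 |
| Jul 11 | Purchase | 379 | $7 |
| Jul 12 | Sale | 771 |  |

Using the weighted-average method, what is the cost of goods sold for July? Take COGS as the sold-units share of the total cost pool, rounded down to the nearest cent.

Jul 12, sell 771: 771/948 × $4,858.00 → $3,950.96
Ending inventory (cost pool remaining) = $907.04
Check: goods available $4,858.00 = COGS $3,950.96 + ending $907.04

COGS = $3,950.96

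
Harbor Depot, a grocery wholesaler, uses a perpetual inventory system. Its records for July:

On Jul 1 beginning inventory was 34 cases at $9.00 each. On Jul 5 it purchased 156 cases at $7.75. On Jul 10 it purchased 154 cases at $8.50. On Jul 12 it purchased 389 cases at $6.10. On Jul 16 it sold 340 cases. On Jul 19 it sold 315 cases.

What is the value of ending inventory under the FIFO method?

Ending inventory = $475.80

Jul 16, 340 sold [FIFO — oldest first]: 34 @ $9.00 + 156 @ $7.75 + 150 @ $8.50 = $2,790.00
Jul 19, 315 sold [FIFO — oldest first]: 4 @ $8.50 + 311 @ $6.10 = $1,931.10
Total COGS = $2,790.00 + $1,931.10 = $4,721.10
Ending inventory: 78 @ $6.10 = $475.80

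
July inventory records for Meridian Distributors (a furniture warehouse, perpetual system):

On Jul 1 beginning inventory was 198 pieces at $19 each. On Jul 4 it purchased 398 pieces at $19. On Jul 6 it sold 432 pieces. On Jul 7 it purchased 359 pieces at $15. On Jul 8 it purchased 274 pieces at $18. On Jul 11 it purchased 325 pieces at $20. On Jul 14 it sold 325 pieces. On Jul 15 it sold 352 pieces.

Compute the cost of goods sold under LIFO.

Jul 6, 432 sold [LIFO — newest first]: 398 @ $19 + 34 @ $19 = $8,208
Jul 14, 325 sold [LIFO — newest first]: 325 @ $20 = $6,500
Jul 15, 352 sold [LIFO — newest first]: 274 @ $18 + 78 @ $15 = $6,102
Total COGS = $8,208 + $6,500 + $6,102 = $20,810
Ending inventory: 164 @ $19 + 281 @ $15 = $7,331

COGS = $20,810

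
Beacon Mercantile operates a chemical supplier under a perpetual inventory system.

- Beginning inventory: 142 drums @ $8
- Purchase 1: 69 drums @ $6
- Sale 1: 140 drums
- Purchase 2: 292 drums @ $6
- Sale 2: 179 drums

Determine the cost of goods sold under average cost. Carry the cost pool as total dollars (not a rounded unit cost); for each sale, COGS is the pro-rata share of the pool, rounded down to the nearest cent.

COGS = $2,149.55

After Beginning: 142 on hand, pool $1,136.00 (≈ $8.0000 each)
After Purchase 1: 211 on hand, pool $1,550.00 (≈ $7.3460 each)
Sale 1, sell 140: 140/211 × $1,550.00 → $1,028.43
After Purchase 2: 363 on hand, pool $2,273.57 (≈ $6.2633 each)
Sale 2, sell 179: 179/363 × $2,273.57 → $1,121.12
Total COGS = $1,028.43 + $1,121.12 = $2,149.55
Ending inventory (cost pool remaining) = $1,152.45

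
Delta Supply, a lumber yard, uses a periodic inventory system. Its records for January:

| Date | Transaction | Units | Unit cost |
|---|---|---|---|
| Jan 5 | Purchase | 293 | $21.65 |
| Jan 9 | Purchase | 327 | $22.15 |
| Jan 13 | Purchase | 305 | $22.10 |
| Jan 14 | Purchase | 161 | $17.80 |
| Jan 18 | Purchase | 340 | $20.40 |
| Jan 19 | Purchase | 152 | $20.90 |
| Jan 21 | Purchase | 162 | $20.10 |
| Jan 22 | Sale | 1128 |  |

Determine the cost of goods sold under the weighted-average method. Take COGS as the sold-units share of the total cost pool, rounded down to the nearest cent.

COGS = $23,702.13

Jan 22, sell 1128: 1128/1740 × $36,561.80 → $23,702.13
Ending inventory (cost pool remaining) = $12,859.67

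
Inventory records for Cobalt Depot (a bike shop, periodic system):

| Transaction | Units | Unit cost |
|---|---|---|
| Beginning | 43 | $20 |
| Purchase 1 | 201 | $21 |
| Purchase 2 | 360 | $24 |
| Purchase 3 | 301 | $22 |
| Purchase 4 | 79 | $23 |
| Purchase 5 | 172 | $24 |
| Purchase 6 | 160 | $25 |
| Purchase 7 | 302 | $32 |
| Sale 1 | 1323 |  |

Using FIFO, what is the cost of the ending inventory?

Ending inventory = $9,440

Sale 1 (1323) [FIFO — oldest first]: 43 @ $20 + 201 @ $21 + 360 @ $24 + 301 @ $22 + 79 @ $23 + 172 @ $24 + 160 @ $25 + 7 @ $32 = $30,512
Ending inventory: 295 @ $32 = $9,440
Check: goods available $39,952 = COGS $30,512 + ending $9,440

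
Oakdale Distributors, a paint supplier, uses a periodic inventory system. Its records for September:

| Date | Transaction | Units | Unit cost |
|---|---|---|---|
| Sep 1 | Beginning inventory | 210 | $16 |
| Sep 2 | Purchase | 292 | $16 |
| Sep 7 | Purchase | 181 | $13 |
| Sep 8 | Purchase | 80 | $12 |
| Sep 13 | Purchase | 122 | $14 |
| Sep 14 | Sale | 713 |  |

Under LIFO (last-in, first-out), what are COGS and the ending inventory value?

COGS = $10,301; ending inventory = $2,752

Sep 14, 713 sold [LIFO — newest first]: 122 @ $14 + 80 @ $12 + 181 @ $13 + 292 @ $16 + 38 @ $16 = $10,301
Ending inventory: 172 @ $16 = $2,752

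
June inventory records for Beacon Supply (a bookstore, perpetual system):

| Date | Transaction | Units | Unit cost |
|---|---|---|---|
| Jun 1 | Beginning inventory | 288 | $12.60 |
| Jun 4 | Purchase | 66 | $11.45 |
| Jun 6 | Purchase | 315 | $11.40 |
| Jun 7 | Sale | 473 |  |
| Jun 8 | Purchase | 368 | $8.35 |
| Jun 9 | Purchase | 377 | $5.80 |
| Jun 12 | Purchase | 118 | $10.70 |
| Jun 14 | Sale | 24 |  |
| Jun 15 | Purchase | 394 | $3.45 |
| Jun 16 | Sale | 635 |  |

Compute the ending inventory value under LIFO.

Ending inventory = $6,876.40

Jun 7, 473 sold [LIFO — newest first]: 315 @ $11.40 + 66 @ $11.45 + 92 @ $12.60 = $5,505.90
Jun 14, 24 sold [LIFO — newest first]: 24 @ $10.70 = $256.80
Jun 16, 635 sold [LIFO — newest first]: 394 @ $3.45 + 94 @ $10.70 + 147 @ $5.80 = $3,217.70
Total COGS = $5,505.90 + $256.80 + $3,217.70 = $8,980.40
Ending inventory: 196 @ $12.60 + 368 @ $8.35 + 230 @ $5.80 = $6,876.40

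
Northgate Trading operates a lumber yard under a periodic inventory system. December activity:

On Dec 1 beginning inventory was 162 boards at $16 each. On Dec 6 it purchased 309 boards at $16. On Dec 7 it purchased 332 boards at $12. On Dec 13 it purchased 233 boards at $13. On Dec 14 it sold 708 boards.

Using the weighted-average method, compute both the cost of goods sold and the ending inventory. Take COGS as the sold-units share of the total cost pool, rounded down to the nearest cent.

Dec 14, sell 708: 708/1036 × $14,549.00 → $9,942.75
Ending inventory (cost pool remaining) = $4,606.25
Check: goods available $14,549.00 = COGS $9,942.75 + ending $4,606.25

COGS = $9,942.75; ending inventory = $4,606.25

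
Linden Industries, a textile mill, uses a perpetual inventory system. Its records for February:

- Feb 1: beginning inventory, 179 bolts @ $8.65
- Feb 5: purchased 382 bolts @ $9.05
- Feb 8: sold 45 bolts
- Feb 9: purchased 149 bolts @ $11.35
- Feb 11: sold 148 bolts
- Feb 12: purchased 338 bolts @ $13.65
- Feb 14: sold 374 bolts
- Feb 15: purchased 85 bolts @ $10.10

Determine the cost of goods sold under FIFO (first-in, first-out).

COGS = $5,073.55

Feb 8, 45 sold [FIFO — oldest first]: 45 @ $8.65 = $389.25
Feb 11, 148 sold [FIFO — oldest first]: 134 @ $8.65 + 14 @ $9.05 = $1,285.80
Feb 14, 374 sold [FIFO — oldest first]: 368 @ $9.05 + 6 @ $11.35 = $3,398.50
Total COGS = $389.25 + $1,285.80 + $3,398.50 = $5,073.55
Ending inventory: 143 @ $11.35 + 338 @ $13.65 + 85 @ $10.10 = $7,095.25
Check: goods available $12,168.80 = COGS $5,073.55 + ending $7,095.25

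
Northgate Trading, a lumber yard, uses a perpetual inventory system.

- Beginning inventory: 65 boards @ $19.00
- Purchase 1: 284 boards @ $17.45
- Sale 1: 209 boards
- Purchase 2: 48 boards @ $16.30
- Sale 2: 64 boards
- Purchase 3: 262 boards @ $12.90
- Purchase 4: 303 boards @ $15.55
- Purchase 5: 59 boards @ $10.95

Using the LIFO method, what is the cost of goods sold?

Sale 1 (209) [LIFO — newest first]: 209 @ $17.45 = $3,647.05
Sale 2 (64) [LIFO — newest first]: 48 @ $16.30 + 16 @ $17.45 = $1,061.60
Total COGS = $3,647.05 + $1,061.60 = $4,708.65
Ending inventory: 65 @ $19.00 + 59 @ $17.45 + 262 @ $12.90 + 303 @ $15.55 + 59 @ $10.95 = $11,002.05

COGS = $4,708.65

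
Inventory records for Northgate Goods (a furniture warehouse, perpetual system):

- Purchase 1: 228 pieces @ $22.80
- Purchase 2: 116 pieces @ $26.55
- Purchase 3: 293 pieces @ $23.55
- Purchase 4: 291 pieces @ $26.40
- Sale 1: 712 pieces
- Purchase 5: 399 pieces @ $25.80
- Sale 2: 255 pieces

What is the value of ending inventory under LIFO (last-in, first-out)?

Ending inventory = $8,640.00

Sale 1 (712) [LIFO — newest first]: 291 @ $26.40 + 293 @ $23.55 + 116 @ $26.55 + 12 @ $22.80 = $17,935.95
Sale 2 (255) [LIFO — newest first]: 255 @ $25.80 = $6,579.00
Total COGS = $17,935.95 + $6,579.00 = $24,514.95
Ending inventory: 216 @ $22.80 + 144 @ $25.80 = $8,640.00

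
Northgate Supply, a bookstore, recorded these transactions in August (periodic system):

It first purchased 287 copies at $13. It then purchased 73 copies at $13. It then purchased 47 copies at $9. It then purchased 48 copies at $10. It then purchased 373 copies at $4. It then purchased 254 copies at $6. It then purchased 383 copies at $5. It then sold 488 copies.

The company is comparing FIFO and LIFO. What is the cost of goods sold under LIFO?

FIFO COGS: 287 @ $13 + 73 @ $13 + 47 @ $9 + 48 @ $10 + 33 @ $4 = $5,715
LIFO COGS: 383 @ $5 + 105 @ $6 = $2,545

COGS = $2,545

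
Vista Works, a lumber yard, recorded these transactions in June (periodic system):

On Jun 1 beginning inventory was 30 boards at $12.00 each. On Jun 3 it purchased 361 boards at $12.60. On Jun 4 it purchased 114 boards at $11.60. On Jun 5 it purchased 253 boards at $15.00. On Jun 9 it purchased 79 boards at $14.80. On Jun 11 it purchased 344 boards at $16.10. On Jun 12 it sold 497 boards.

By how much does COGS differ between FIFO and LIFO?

FIFO COGS: 30 @ $12.00 + 361 @ $12.60 + 106 @ $11.60 = $6,138.20
LIFO COGS: 344 @ $16.10 + 79 @ $14.80 + 74 @ $15.00 = $7,817.60
Difference = |$6,138.20 − $7,817.60| = $1,679.40

$1,679.40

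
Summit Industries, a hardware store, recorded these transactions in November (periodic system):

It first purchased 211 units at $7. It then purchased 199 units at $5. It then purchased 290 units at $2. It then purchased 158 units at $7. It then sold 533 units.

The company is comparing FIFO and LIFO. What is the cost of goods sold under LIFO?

COGS = $2,111

FIFO COGS: 211 @ $7 + 199 @ $5 + 123 @ $2 = $2,718
LIFO COGS: 158 @ $7 + 290 @ $2 + 85 @ $5 = $2,111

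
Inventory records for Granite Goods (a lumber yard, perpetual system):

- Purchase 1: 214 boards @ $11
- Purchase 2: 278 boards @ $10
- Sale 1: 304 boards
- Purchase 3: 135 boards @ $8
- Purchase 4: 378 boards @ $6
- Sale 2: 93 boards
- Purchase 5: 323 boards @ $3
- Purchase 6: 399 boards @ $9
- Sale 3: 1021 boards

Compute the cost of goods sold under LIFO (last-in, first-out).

Sale 1 (304) [LIFO — newest first]: 278 @ $10 + 26 @ $11 = $3,066
Sale 2 (93) [LIFO — newest first]: 93 @ $6 = $558
Sale 3 (1021) [LIFO — newest first]: 399 @ $9 + 323 @ $3 + 285 @ $6 + 14 @ $8 = $6,382
Total COGS = $3,066 + $558 + $6,382 = $10,006
Ending inventory: 188 @ $11 + 121 @ $8 = $3,036
Check: goods available $13,042 = COGS $10,006 + ending $3,036

COGS = $10,006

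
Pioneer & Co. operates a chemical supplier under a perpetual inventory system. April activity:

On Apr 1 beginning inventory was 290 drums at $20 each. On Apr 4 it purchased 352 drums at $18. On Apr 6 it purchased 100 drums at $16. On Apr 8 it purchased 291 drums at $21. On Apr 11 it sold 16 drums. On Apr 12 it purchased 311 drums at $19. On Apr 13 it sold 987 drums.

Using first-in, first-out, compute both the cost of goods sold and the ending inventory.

COGS = $19,217; ending inventory = $6,539

Apr 11, 16 sold [FIFO — oldest first]: 16 @ $20 = $320
Apr 13, 987 sold [FIFO — oldest first]: 274 @ $20 + 352 @ $18 + 100 @ $16 + 261 @ $21 = $18,897
Total COGS = $320 + $18,897 = $19,217
Ending inventory: 30 @ $21 + 311 @ $19 = $6,539
Check: goods available $25,756 = COGS $19,217 + ending $6,539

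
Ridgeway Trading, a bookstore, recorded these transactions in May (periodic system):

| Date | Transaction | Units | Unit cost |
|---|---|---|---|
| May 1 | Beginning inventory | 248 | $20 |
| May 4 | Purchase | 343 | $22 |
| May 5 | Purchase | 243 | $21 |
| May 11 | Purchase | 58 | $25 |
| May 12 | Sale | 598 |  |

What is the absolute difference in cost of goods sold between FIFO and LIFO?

FIFO COGS: 248 @ $20 + 343 @ $22 + 7 @ $21 = $12,653
LIFO COGS: 58 @ $25 + 243 @ $21 + 297 @ $22 = $13,087
Difference = |$12,653 − $13,087| = $434

$434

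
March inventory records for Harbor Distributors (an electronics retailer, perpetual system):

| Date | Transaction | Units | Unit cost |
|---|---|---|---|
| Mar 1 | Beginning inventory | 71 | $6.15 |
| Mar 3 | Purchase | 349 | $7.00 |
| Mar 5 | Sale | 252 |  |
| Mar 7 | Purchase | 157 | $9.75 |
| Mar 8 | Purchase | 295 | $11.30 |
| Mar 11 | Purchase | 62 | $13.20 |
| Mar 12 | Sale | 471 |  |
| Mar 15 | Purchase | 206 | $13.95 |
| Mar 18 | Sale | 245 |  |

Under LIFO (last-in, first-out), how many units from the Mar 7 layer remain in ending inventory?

Mar 5, 252 sold [LIFO — newest first]: 252 @ $7.00 = $1,764.00
Mar 12, 471 sold [LIFO — newest first]: 62 @ $13.20 + 295 @ $11.30 + 114 @ $9.75 = $5,263.40
Mar 18, 245 sold [LIFO — newest first]: 206 @ $13.95 + 39 @ $9.75 = $3,253.95
Total COGS = $1,764.00 + $5,263.40 + $3,253.95 = $10,281.35
Ending inventory: 71 @ $6.15 + 97 @ $7.00 + 4 @ $9.75 = $1,154.65

4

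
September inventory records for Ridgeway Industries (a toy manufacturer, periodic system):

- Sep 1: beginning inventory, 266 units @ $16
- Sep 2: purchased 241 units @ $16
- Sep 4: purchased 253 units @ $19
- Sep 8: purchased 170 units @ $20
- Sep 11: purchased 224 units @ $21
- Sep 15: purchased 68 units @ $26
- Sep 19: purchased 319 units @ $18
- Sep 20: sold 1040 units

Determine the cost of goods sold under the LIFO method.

COGS = $20,517

Sep 20, 1040 sold [LIFO — newest first]: 319 @ $18 + 68 @ $26 + 224 @ $21 + 170 @ $20 + 253 @ $19 + 6 @ $16 = $20,517
Ending inventory: 266 @ $16 + 235 @ $16 = $8,016
Check: goods available $28,533 = COGS $20,517 + ending $8,016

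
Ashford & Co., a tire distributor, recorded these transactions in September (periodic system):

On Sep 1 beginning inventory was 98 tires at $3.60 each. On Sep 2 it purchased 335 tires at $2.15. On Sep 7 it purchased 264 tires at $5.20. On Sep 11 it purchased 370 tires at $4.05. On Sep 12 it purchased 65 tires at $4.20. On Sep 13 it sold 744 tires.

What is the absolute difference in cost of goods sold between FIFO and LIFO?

$604.85

FIFO COGS: 98 @ $3.60 + 335 @ $2.15 + 264 @ $5.20 + 47 @ $4.05 = $2,636.20
LIFO COGS: 65 @ $4.20 + 370 @ $4.05 + 264 @ $5.20 + 45 @ $2.15 = $3,241.05
Difference = |$2,636.20 − $3,241.05| = $604.85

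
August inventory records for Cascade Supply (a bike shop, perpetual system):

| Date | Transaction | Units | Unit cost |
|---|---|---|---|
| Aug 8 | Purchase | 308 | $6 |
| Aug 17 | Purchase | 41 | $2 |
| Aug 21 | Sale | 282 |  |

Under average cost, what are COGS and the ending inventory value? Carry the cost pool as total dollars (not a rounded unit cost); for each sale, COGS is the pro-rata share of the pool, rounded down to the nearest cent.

COGS = $1,559.48; ending inventory = $370.52

After Aug 8: 308 on hand, pool $1,848.00 (≈ $6.0000 each)
After Aug 17: 349 on hand, pool $1,930.00 (≈ $5.5301 each)
Aug 21, sell 282: 282/349 × $1,930.00 → $1,559.48
Ending inventory (cost pool remaining) = $370.52
Check: goods available $1,930.00 = COGS $1,559.48 + ending $370.52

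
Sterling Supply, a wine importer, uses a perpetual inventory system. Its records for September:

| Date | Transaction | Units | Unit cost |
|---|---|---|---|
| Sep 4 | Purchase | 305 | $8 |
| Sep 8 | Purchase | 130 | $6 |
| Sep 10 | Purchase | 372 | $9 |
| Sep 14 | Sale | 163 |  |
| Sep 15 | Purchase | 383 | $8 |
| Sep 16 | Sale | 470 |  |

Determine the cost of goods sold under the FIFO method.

Sep 14, 163 sold [FIFO — oldest first]: 163 @ $8 = $1,304
Sep 16, 470 sold [FIFO — oldest first]: 142 @ $8 + 130 @ $6 + 198 @ $9 = $3,698
Total COGS = $1,304 + $3,698 = $5,002
Ending inventory: 174 @ $9 + 383 @ $8 = $4,630
Check: goods available $9,632 = COGS $5,002 + ending $4,630

COGS = $5,002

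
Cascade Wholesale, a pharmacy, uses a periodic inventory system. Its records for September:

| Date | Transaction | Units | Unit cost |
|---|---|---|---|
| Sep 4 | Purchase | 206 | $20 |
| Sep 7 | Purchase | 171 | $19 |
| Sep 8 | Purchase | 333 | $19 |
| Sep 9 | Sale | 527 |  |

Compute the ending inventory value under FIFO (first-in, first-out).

Ending inventory = $3,477

Sep 9, 527 sold [FIFO — oldest first]: 206 @ $20 + 171 @ $19 + 150 @ $19 = $10,219
Ending inventory: 183 @ $19 = $3,477
Check: goods available $13,696 = COGS $10,219 + ending $3,477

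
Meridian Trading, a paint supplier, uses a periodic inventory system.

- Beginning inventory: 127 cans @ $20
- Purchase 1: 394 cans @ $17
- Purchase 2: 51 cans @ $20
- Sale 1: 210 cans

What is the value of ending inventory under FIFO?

Sale 1 (210) [FIFO — oldest first]: 127 @ $20 + 83 @ $17 = $3,951
Ending inventory: 311 @ $17 + 51 @ $20 = $6,307

Ending inventory = $6,307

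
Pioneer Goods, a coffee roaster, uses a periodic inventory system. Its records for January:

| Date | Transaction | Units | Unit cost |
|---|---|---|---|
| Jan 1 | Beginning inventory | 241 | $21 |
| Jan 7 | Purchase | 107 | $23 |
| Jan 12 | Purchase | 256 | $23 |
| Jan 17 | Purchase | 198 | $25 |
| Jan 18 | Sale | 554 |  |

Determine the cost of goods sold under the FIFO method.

Jan 18, 554 sold [FIFO — oldest first]: 241 @ $21 + 107 @ $23 + 206 @ $23 = $12,260
Ending inventory: 50 @ $23 + 198 @ $25 = $6,100

COGS = $12,260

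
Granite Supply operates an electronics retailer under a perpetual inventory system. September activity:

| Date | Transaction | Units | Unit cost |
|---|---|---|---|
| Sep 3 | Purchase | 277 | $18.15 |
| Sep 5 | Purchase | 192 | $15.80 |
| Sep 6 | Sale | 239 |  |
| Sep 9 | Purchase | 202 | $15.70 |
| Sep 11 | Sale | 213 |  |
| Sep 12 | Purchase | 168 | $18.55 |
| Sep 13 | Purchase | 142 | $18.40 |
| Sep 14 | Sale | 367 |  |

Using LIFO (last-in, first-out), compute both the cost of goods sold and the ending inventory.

Sep 6, 239 sold [LIFO — newest first]: 192 @ $15.80 + 47 @ $18.15 = $3,886.65
Sep 11, 213 sold [LIFO — newest first]: 202 @ $15.70 + 11 @ $18.15 = $3,371.05
Sep 14, 367 sold [LIFO — newest first]: 142 @ $18.40 + 168 @ $18.55 + 57 @ $18.15 = $6,763.75
Total COGS = $3,886.65 + $3,371.05 + $6,763.75 = $14,021.45
Ending inventory: 162 @ $18.15 = $2,940.30
Check: goods available $16,961.75 = COGS $14,021.45 + ending $2,940.30

COGS = $14,021.45; ending inventory = $2,940.30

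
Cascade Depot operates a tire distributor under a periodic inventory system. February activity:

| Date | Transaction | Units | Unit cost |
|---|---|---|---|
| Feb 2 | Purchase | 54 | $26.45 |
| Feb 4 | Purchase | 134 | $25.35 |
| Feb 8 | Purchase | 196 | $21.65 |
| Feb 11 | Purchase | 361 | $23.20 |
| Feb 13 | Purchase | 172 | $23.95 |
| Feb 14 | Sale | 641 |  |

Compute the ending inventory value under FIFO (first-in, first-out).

Ending inventory = $6,532.20

Feb 14, 641 sold [FIFO — oldest first]: 54 @ $26.45 + 134 @ $25.35 + 196 @ $21.65 + 257 @ $23.20 = $15,031.00
Ending inventory: 104 @ $23.20 + 172 @ $23.95 = $6,532.20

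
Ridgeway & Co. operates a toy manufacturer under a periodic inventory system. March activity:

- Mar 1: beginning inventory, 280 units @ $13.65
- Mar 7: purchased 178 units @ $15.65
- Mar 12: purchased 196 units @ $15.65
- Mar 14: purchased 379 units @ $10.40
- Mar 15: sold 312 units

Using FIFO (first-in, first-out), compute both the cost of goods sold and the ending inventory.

Mar 15, 312 sold [FIFO — oldest first]: 280 @ $13.65 + 32 @ $15.65 = $4,322.80
Ending inventory: 146 @ $15.65 + 196 @ $15.65 + 379 @ $10.40 = $9,293.90
Check: goods available $13,616.70 = COGS $4,322.80 + ending $9,293.90

COGS = $4,322.80; ending inventory = $9,293.90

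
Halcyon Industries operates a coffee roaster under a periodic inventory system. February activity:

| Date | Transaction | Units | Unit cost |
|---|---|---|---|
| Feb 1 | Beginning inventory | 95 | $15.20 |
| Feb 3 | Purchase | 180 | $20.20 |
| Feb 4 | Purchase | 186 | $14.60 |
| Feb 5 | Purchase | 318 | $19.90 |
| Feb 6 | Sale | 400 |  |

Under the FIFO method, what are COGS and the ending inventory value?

Feb 6, 400 sold [FIFO — oldest first]: 95 @ $15.20 + 180 @ $20.20 + 125 @ $14.60 = $6,905.00
Ending inventory: 61 @ $14.60 + 318 @ $19.90 = $7,218.80
Check: goods available $14,123.80 = COGS $6,905.00 + ending $7,218.80

COGS = $6,905.00; ending inventory = $7,218.80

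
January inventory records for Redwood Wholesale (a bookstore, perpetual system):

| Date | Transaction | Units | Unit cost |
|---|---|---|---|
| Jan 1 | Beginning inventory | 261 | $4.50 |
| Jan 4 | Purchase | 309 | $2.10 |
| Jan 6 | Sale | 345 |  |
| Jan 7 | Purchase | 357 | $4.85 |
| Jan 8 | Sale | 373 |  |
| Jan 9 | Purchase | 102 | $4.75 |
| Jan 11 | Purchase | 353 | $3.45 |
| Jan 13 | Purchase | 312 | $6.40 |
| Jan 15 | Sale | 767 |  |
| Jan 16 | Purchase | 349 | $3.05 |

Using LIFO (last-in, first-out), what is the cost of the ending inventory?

Ending inventory = $2,004.95

Jan 6, 345 sold [LIFO — newest first]: 309 @ $2.10 + 36 @ $4.50 = $810.90
Jan 8, 373 sold [LIFO — newest first]: 357 @ $4.85 + 16 @ $4.50 = $1,803.45
Jan 15, 767 sold [LIFO — newest first]: 312 @ $6.40 + 353 @ $3.45 + 102 @ $4.75 = $3,699.15
Total COGS = $810.90 + $1,803.45 + $3,699.15 = $6,313.50
Ending inventory: 209 @ $4.50 + 349 @ $3.05 = $2,004.95
Check: goods available $8,318.45 = COGS $6,313.50 + ending $2,004.95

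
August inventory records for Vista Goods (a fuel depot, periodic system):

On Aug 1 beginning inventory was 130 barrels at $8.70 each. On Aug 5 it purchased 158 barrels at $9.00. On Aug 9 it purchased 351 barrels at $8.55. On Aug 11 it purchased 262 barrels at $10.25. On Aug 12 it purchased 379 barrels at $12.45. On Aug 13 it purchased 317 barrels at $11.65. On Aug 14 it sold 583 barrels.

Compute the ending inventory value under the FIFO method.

Ending inventory = $11,575.90

Aug 14, 583 sold [FIFO — oldest first]: 130 @ $8.70 + 158 @ $9.00 + 295 @ $8.55 = $5,075.25
Ending inventory: 56 @ $8.55 + 262 @ $10.25 + 379 @ $12.45 + 317 @ $11.65 = $11,575.90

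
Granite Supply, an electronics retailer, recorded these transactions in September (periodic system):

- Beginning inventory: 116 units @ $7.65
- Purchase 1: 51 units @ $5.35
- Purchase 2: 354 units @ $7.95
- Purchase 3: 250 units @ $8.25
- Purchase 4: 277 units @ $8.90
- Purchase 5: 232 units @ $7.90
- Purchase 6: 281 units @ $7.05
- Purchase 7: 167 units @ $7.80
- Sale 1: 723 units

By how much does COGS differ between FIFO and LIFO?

$141.90

FIFO COGS: 116 @ $7.65 + 51 @ $5.35 + 354 @ $7.95 + 202 @ $8.25 = $5,641.05
LIFO COGS: 167 @ $7.80 + 281 @ $7.05 + 232 @ $7.90 + 43 @ $8.90 = $5,499.15
Difference = |$5,641.05 − $5,499.15| = $141.90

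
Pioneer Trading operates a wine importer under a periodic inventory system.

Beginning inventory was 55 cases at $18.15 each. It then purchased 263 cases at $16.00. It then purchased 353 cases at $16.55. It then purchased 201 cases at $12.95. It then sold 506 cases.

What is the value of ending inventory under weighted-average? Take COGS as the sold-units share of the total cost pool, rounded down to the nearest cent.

Sale 1, sell 506: 506/872 × $13,651.35 → $7,921.54
Ending inventory (cost pool remaining) = $5,729.81
Check: goods available $13,651.35 = COGS $7,921.54 + ending $5,729.81

Ending inventory = $5,729.81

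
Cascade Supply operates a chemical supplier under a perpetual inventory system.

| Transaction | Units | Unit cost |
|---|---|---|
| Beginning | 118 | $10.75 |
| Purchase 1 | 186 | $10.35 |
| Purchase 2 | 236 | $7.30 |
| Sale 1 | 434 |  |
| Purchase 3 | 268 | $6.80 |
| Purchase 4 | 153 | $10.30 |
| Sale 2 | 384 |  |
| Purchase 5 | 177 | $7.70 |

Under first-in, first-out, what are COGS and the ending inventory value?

Sale 1 (434) [FIFO — oldest first]: 118 @ $10.75 + 186 @ $10.35 + 130 @ $7.30 = $4,142.60
Sale 2 (384) [FIFO — oldest first]: 106 @ $7.30 + 268 @ $6.80 + 10 @ $10.30 = $2,699.20
Total COGS = $4,142.60 + $2,699.20 = $6,841.80
Ending inventory: 143 @ $10.30 + 177 @ $7.70 = $2,835.80

COGS = $6,841.80; ending inventory = $2,835.80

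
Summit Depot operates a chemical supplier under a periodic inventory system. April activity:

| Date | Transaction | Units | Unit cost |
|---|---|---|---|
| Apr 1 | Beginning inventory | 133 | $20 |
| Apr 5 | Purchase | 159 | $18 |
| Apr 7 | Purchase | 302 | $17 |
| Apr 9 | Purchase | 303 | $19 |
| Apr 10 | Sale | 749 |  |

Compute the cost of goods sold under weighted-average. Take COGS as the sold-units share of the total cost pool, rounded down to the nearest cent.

COGS = $13,704.94

Apr 10, sell 749: 749/897 × $16,413.00 → $13,704.94
Ending inventory (cost pool remaining) = $2,708.06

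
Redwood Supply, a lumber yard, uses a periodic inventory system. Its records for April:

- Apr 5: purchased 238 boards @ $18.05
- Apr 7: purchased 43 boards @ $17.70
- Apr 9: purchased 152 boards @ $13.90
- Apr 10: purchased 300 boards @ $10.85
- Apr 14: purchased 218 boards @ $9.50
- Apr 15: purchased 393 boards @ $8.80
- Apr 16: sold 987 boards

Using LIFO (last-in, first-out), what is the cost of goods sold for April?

Apr 16, 987 sold [LIFO — newest first]: 393 @ $8.80 + 218 @ $9.50 + 300 @ $10.85 + 76 @ $13.90 = $9,840.80
Ending inventory: 238 @ $18.05 + 43 @ $17.70 + 76 @ $13.90 = $6,113.40

COGS = $9,840.80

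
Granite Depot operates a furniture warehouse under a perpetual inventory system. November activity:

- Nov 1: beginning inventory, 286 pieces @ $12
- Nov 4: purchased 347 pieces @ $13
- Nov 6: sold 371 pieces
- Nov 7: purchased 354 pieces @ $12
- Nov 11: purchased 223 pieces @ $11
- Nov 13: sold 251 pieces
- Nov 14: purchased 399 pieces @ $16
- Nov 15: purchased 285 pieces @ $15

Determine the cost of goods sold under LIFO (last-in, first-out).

Nov 6, 371 sold [LIFO — newest first]: 347 @ $13 + 24 @ $12 = $4,799
Nov 13, 251 sold [LIFO — newest first]: 223 @ $11 + 28 @ $12 = $2,789
Total COGS = $4,799 + $2,789 = $7,588
Ending inventory: 262 @ $12 + 326 @ $12 + 399 @ $16 + 285 @ $15 = $17,715
Check: goods available $25,303 = COGS $7,588 + ending $17,715

COGS = $7,588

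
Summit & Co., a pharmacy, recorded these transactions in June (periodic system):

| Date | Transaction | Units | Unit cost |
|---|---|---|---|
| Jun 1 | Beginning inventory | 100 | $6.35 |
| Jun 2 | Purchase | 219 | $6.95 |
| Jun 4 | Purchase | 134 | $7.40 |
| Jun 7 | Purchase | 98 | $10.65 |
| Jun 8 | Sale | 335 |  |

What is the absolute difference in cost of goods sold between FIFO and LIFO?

FIFO COGS: 100 @ $6.35 + 219 @ $6.95 + 16 @ $7.40 = $2,275.45
LIFO COGS: 98 @ $10.65 + 134 @ $7.40 + 103 @ $6.95 = $2,751.15
Difference = |$2,275.45 − $2,751.15| = $475.70

$475.70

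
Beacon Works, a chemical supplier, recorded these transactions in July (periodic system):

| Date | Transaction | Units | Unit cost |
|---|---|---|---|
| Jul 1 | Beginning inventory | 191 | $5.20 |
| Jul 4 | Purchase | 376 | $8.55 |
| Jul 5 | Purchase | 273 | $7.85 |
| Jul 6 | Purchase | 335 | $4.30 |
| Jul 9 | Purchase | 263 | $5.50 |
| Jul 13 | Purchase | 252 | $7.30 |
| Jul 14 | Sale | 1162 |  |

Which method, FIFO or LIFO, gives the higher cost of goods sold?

FIFO

FIFO COGS: 191 @ $5.20 + 376 @ $8.55 + 273 @ $7.85 + 322 @ $4.30 = $7,735.65
LIFO COGS: 252 @ $7.30 + 263 @ $5.50 + 335 @ $4.30 + 273 @ $7.85 + 39 @ $8.55 = $7,203.10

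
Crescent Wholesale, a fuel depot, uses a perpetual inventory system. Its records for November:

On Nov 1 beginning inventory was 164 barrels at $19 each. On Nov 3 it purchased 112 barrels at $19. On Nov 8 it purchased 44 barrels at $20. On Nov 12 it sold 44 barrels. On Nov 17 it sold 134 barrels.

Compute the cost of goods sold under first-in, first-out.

Nov 12, 44 sold [FIFO — oldest first]: 44 @ $19 = $836
Nov 17, 134 sold [FIFO — oldest first]: 120 @ $19 + 14 @ $19 = $2,546
Total COGS = $836 + $2,546 = $3,382
Ending inventory: 98 @ $19 + 44 @ $20 = $2,742
Check: goods available $6,124 = COGS $3,382 + ending $2,742

COGS = $3,382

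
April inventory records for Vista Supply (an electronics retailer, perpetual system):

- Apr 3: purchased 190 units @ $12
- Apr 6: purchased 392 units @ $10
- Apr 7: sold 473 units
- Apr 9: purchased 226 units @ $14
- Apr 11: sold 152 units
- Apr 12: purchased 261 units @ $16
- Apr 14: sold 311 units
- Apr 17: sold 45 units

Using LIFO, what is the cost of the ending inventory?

Ending inventory = $1,056

Apr 7, 473 sold [LIFO — newest first]: 392 @ $10 + 81 @ $12 = $4,892
Apr 11, 152 sold [LIFO — newest first]: 152 @ $14 = $2,128
Apr 14, 311 sold [LIFO — newest first]: 261 @ $16 + 50 @ $14 = $4,876
Apr 17, 45 sold [LIFO — newest first]: 24 @ $14 + 21 @ $12 = $588
Total COGS = $4,892 + $2,128 + $4,876 + $588 = $12,484
Ending inventory: 88 @ $12 = $1,056
Check: goods available $13,540 = COGS $12,484 + ending $1,056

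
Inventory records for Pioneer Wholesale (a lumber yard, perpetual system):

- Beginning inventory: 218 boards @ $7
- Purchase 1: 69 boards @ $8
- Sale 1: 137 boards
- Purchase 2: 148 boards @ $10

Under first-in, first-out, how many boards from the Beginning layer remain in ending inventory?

Sale 1 (137) [FIFO — oldest first]: 137 @ $7 = $959
Ending inventory: 81 @ $7 + 69 @ $8 + 148 @ $10 = $2,599

81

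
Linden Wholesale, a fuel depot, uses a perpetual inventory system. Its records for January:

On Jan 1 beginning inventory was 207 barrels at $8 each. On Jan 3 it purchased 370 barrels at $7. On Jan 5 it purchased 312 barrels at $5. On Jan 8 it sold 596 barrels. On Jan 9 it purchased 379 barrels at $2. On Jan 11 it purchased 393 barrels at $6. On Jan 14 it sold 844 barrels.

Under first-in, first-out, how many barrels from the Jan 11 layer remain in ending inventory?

Jan 8, 596 sold [FIFO — oldest first]: 207 @ $8 + 370 @ $7 + 19 @ $5 = $4,341
Jan 14, 844 sold [FIFO — oldest first]: 293 @ $5 + 379 @ $2 + 172 @ $6 = $3,255
Total COGS = $4,341 + $3,255 = $7,596
Ending inventory: 221 @ $6 = $1,326

221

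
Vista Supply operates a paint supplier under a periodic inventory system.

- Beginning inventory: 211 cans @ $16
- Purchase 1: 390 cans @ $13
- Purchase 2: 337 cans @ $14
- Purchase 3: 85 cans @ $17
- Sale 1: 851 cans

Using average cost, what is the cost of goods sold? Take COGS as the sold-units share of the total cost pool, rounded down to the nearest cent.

COGS = $12,152.74

Sale 1, sell 851: 851/1023 × $14,609.00 → $12,152.74
Ending inventory (cost pool remaining) = $2,456.26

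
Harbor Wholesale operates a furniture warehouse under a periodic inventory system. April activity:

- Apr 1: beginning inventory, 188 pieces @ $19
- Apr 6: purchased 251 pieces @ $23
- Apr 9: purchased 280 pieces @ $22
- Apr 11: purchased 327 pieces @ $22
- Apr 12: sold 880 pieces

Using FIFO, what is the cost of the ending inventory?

Apr 12, 880 sold [FIFO — oldest first]: 188 @ $19 + 251 @ $23 + 280 @ $22 + 161 @ $22 = $19,047
Ending inventory: 166 @ $22 = $3,652

Ending inventory = $3,652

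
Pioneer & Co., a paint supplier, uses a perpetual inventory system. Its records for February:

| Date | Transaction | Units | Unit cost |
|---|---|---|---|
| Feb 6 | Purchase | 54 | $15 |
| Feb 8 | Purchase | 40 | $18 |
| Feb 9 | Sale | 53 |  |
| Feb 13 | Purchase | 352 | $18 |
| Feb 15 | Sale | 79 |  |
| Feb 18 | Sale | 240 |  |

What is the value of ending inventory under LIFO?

Ending inventory = $1,209

Feb 9, 53 sold [LIFO — newest first]: 40 @ $18 + 13 @ $15 = $915
Feb 15, 79 sold [LIFO — newest first]: 79 @ $18 = $1,422
Feb 18, 240 sold [LIFO — newest first]: 240 @ $18 = $4,320
Total COGS = $915 + $1,422 + $4,320 = $6,657
Ending inventory: 41 @ $15 + 33 @ $18 = $1,209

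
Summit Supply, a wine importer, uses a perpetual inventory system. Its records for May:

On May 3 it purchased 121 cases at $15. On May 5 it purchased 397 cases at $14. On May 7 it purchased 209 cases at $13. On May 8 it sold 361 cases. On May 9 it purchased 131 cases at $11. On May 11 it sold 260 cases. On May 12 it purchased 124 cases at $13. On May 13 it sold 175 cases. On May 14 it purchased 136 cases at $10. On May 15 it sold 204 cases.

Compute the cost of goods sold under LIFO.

COGS = $12,733

May 8, 361 sold [LIFO — newest first]: 209 @ $13 + 152 @ $14 = $4,845
May 11, 260 sold [LIFO — newest first]: 131 @ $11 + 129 @ $14 = $3,247
May 13, 175 sold [LIFO — newest first]: 124 @ $13 + 51 @ $14 = $2,326
May 15, 204 sold [LIFO — newest first]: 136 @ $10 + 65 @ $14 + 3 @ $15 = $2,315
Total COGS = $4,845 + $3,247 + $2,326 + $2,315 = $12,733
Ending inventory: 118 @ $15 = $1,770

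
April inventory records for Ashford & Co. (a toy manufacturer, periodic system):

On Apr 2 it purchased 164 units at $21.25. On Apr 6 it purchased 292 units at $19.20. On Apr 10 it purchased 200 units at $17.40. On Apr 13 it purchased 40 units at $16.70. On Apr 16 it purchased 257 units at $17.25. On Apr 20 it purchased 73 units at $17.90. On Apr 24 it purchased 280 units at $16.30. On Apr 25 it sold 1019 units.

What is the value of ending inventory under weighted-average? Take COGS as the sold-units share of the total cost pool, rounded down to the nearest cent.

Apr 25, sell 1019: 1019/1306 × $23,543.35 → $18,369.58
Ending inventory (cost pool remaining) = $5,173.77
Check: goods available $23,543.35 = COGS $18,369.58 + ending $5,173.77

Ending inventory = $5,173.77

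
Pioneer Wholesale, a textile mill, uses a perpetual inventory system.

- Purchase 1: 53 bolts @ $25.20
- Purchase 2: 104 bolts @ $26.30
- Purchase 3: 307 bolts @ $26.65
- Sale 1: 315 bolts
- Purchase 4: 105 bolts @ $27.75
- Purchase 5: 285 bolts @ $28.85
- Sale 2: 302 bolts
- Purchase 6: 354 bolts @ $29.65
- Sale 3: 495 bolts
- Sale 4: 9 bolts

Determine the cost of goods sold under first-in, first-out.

Sale 1 (315) [FIFO — oldest first]: 53 @ $25.20 + 104 @ $26.30 + 158 @ $26.65 = $8,281.50
Sale 2 (302) [FIFO — oldest first]: 149 @ $26.65 + 105 @ $27.75 + 48 @ $28.85 = $8,269.40
Sale 3 (495) [FIFO — oldest first]: 237 @ $28.85 + 258 @ $29.65 = $14,487.15
Sale 4 (9) [FIFO — oldest first]: 9 @ $29.65 = $266.85
Total COGS = $8,281.50 + $8,269.40 + $14,487.15 + $266.85 = $31,304.90
Ending inventory: 87 @ $29.65 = $2,579.55

COGS = $31,304.90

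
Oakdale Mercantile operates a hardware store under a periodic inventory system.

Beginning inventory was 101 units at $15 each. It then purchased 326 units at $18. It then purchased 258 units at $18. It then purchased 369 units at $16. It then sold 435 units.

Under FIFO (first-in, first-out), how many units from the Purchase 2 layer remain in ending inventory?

250

Sale 1 (435) [FIFO — oldest first]: 101 @ $15 + 326 @ $18 + 8 @ $18 = $7,527
Ending inventory: 250 @ $18 + 369 @ $16 = $10,404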